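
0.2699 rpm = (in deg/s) 1.619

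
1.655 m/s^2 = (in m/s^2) 1.655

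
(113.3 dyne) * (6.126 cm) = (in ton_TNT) 1.659e-14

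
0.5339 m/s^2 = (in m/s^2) 0.5339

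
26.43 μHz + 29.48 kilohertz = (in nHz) 2.948e+13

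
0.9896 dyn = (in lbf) 2.225e-06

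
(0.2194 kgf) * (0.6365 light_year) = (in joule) 1.296e+16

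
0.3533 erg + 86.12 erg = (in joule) 8.647e-06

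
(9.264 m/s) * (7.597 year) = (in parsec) 7.193e-08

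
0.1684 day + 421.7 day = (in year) 1.156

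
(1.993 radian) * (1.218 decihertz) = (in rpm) 2.318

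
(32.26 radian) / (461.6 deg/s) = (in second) 4.004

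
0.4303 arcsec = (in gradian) 0.0001328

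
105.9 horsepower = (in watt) 7.897e+04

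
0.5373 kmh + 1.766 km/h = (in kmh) 2.303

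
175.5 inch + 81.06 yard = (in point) 2.227e+05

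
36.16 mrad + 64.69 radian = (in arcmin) 2.225e+05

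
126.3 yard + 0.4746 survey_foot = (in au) 7.73e-10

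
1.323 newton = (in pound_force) 0.2974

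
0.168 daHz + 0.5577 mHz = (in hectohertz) 0.01681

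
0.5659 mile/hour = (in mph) 0.5659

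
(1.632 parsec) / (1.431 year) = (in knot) 2.169e+09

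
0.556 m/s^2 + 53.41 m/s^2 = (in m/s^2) 53.97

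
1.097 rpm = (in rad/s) 0.1149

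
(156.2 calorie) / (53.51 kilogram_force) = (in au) 8.325e-12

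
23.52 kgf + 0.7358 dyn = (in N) 230.7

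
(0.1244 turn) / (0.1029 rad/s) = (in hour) 0.00211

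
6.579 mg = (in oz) 0.0002321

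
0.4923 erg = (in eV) 3.073e+11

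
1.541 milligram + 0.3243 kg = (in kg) 0.3243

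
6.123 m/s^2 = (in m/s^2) 6.123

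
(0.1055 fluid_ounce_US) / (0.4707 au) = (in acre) 1.095e-20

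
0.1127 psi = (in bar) 0.00777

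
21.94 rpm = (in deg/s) 131.6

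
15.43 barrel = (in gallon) 648.1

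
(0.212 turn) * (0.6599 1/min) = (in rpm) 0.1399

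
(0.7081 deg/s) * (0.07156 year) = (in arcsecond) 5.753e+09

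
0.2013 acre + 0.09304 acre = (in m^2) 1191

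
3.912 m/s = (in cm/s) 391.2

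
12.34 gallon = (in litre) 46.71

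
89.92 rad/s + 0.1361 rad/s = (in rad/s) 90.06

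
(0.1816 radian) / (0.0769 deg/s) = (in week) 0.0002237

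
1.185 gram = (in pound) 0.002612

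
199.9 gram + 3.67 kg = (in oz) 136.5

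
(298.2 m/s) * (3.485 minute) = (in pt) 1.768e+08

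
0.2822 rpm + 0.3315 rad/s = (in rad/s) 0.3611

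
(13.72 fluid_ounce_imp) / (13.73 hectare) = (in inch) 1.118e-07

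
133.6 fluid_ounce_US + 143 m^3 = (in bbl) 899.5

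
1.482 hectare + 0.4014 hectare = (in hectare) 1.883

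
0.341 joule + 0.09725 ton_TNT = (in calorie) 9.725e+07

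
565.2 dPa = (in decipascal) 565.2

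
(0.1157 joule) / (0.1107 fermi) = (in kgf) 1.066e+14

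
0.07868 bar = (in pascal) 7868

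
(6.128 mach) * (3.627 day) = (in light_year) 6.912e-08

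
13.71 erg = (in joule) 1.371e-06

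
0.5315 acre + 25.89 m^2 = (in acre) 0.5379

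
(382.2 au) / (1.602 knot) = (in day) 8.03e+08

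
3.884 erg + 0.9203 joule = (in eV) 5.744e+18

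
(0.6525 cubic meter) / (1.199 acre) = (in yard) 0.0001471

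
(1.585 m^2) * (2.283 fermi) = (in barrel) 2.276e-14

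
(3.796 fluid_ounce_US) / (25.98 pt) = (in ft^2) 0.1318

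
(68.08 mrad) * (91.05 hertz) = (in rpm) 59.19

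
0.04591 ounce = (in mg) 1302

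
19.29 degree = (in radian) 0.3367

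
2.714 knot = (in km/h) 5.026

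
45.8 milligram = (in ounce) 0.001616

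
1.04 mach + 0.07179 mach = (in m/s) 378.6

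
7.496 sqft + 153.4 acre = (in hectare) 62.08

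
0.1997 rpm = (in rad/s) 0.02091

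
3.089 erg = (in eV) 1.928e+12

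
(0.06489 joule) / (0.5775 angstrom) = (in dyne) 1.124e+14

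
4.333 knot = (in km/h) 8.025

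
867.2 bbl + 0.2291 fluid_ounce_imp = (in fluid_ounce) 4.662e+06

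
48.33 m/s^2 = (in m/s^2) 48.33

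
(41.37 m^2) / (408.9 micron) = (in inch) 3.983e+06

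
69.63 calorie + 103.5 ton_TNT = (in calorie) 1.035e+11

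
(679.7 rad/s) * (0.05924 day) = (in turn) 5.537e+05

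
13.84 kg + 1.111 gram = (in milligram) 1.384e+07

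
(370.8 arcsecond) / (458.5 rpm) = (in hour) 1.04e-08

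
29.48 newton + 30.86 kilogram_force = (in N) 332.1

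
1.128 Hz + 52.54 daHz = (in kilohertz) 0.5265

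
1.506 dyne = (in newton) 1.506e-05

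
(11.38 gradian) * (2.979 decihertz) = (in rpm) 0.5085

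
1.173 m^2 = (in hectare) 0.0001173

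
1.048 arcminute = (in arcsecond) 62.88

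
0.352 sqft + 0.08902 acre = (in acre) 0.08903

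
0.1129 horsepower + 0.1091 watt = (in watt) 84.3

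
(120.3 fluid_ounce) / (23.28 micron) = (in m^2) 152.8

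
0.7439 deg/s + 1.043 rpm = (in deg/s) 7.002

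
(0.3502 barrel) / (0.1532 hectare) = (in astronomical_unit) 2.429e-16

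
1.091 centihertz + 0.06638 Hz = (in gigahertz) 7.729e-11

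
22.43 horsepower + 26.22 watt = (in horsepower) 22.47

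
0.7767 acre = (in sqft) 3.383e+04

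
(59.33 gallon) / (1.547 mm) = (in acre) 0.03587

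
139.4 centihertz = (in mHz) 1394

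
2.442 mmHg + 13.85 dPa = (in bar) 0.00327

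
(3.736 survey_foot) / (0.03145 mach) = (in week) 1.758e-07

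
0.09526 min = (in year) 1.812e-07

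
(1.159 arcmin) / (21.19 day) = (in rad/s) 1.841e-10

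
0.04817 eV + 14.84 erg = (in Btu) 1.407e-09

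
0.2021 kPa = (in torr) 1.516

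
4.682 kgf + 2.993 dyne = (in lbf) 10.32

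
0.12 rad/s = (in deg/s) 6.875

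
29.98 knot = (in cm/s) 1542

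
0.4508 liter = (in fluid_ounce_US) 15.24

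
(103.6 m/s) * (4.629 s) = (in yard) 524.5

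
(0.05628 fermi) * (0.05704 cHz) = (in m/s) 3.21e-20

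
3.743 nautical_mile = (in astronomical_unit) 4.634e-08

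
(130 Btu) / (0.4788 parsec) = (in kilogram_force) 9.467e-13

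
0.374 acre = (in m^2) 1514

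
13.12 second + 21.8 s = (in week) 5.774e-05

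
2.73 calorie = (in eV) 7.129e+19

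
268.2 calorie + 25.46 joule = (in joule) 1148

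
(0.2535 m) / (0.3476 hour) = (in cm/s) 0.02026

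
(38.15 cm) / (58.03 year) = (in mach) 6.122e-13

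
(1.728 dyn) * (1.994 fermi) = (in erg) 3.446e-13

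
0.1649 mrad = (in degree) 0.009448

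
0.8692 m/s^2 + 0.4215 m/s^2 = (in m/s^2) 1.291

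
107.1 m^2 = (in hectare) 0.01071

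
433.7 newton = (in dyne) 4.337e+07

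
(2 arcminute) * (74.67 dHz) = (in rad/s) 0.004344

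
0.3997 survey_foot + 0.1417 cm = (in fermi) 1.232e+14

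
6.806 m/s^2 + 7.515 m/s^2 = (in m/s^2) 14.32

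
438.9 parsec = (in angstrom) 1.354e+29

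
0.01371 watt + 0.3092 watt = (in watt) 0.3229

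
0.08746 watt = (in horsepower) 0.0001173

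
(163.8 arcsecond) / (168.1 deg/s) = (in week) 4.475e-10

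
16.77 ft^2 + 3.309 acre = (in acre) 3.309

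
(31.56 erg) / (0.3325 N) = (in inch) 0.0003737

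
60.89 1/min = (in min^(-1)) 60.89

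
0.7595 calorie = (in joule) 3.178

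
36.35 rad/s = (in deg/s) 2083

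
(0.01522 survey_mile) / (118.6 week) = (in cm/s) 3.415e-05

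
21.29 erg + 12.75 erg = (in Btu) 3.226e-09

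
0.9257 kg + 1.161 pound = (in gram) 1452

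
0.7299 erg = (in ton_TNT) 1.745e-17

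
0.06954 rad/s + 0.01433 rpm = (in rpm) 0.6784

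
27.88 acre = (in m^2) 1.128e+05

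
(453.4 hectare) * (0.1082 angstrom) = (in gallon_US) 0.01296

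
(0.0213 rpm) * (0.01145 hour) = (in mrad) 91.94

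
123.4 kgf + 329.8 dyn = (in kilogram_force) 123.4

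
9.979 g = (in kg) 0.009979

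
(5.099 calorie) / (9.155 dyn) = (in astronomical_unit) 1.558e-06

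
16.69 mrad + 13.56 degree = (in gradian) 16.13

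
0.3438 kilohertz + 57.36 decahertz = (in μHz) 9.174e+08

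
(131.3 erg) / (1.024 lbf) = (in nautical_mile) 1.556e-09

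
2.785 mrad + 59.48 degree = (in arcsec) 2.147e+05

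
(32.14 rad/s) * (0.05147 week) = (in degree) 5.732e+07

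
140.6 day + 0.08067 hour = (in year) 0.3852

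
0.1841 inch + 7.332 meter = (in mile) 0.004559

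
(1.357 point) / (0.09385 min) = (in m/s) 8.501e-05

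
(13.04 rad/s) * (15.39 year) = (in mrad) 6.329e+12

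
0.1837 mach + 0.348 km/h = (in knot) 121.8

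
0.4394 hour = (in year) 5.016e-05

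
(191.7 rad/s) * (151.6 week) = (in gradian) 1.119e+12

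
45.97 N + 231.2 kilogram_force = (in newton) 2313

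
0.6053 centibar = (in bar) 0.006053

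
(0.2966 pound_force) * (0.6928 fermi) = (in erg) 9.14e-09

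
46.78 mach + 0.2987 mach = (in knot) 3.116e+04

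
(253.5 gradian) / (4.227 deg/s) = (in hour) 0.01499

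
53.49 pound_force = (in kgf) 24.26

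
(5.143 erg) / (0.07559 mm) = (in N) 0.006804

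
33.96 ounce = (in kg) 0.9627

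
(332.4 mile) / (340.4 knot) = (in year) 9.687e-05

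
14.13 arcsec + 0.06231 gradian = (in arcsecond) 216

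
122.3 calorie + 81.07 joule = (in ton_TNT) 1.417e-07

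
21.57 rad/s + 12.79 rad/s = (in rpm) 328.1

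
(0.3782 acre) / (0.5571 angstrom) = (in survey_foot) 9.013e+13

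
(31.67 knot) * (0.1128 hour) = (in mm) 6.616e+06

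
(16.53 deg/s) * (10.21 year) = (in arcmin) 3.193e+11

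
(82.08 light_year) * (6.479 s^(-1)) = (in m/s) 5.031e+18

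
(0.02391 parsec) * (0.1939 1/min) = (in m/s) 2.384e+12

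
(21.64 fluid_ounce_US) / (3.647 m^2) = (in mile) 1.09e-07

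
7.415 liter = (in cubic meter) 0.007415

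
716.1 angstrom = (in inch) 2.819e-06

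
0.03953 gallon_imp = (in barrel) 0.00113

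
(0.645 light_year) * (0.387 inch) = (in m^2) 5.998e+13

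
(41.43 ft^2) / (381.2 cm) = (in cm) 101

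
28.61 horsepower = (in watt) 2.133e+04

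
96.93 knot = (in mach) 0.1464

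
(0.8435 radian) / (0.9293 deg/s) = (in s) 52.01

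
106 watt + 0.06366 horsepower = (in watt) 153.5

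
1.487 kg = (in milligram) 1.487e+06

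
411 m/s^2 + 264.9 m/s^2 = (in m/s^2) 675.9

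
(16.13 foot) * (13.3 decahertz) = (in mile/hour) 1463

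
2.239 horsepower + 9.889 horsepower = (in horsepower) 12.13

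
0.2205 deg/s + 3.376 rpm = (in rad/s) 0.3574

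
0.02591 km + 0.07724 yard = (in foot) 85.24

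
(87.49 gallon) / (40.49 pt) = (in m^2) 23.19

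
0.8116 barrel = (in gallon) 34.09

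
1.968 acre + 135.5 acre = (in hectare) 55.63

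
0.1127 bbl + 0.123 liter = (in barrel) 0.1135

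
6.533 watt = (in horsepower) 0.008761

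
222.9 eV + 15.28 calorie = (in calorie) 15.28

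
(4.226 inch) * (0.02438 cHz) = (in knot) 5.087e-05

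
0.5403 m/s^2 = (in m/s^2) 0.5403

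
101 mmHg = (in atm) 0.1329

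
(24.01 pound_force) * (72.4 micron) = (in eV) 4.826e+16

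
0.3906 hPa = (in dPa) 390.6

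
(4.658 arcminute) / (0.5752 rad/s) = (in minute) 3.926e-05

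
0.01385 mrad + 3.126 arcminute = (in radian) 0.0009232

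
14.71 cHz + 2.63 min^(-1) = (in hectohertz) 0.001909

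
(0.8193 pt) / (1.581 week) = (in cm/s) 3.023e-08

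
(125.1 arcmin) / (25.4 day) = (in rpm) 1.583e-07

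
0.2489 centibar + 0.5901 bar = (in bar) 0.5926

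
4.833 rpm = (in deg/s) 29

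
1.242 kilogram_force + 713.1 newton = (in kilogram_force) 73.96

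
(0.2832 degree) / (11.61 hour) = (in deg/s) 6.776e-06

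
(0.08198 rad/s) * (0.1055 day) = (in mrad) 7.473e+05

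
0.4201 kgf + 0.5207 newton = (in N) 4.64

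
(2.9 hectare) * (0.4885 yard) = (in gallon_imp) 2.849e+06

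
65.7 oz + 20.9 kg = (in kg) 22.76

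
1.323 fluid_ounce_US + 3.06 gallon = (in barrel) 0.0731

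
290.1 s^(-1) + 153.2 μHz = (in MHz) 0.0002901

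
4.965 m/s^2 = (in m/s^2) 4.965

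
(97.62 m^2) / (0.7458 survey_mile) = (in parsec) 2.636e-18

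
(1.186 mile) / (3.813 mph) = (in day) 0.01296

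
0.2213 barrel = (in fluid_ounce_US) 1190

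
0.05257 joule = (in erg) 5.257e+05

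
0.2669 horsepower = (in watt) 199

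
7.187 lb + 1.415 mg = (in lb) 7.187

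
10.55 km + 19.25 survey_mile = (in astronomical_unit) 2.776e-07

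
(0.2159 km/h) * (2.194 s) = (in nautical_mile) 7.105e-05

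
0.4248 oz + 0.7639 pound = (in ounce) 12.65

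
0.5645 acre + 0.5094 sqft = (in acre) 0.5645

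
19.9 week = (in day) 139.3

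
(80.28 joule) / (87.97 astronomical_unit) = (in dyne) 6.1e-07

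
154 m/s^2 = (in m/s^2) 154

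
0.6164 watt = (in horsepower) 0.0008266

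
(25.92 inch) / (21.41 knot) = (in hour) 1.66e-05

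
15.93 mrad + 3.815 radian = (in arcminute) 1.317e+04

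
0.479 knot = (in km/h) 0.8871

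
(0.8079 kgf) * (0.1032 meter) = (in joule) 0.8176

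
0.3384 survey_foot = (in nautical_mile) 5.569e-05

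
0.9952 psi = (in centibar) 6.862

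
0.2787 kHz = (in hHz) 2.787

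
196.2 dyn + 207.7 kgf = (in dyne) 2.037e+08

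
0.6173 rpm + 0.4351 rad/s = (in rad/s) 0.4997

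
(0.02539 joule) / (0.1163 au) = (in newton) 1.459e-12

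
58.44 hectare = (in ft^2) 6.29e+06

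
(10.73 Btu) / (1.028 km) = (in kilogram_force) 1.123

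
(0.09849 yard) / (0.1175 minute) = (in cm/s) 1.277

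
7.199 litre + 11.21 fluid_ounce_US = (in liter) 7.531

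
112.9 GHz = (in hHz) 1.129e+09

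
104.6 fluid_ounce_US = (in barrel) 0.01946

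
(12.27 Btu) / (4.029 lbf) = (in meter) 722.3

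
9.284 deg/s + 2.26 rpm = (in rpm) 3.807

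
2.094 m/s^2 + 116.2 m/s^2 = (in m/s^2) 118.3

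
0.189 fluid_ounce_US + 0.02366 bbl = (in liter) 3.767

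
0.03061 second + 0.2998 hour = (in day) 0.01249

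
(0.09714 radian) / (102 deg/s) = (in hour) 1.516e-05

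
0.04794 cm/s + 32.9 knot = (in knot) 32.9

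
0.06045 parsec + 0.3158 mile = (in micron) 1.865e+21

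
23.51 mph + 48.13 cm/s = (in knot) 21.37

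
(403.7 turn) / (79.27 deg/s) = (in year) 5.814e-05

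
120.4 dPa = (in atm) 0.0001188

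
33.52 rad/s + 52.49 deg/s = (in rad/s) 34.44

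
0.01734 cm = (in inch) 0.006827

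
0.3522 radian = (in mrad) 352.2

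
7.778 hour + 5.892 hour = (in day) 0.5696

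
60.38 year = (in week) 3148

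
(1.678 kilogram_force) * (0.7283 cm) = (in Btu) 0.0001136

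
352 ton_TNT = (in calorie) 3.52e+11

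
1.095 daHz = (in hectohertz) 0.1095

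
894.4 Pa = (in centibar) 0.8944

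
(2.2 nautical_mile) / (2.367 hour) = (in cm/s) 47.81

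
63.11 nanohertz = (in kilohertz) 6.311e-11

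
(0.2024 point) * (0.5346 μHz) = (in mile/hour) 8.539e-11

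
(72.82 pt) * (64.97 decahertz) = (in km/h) 60.09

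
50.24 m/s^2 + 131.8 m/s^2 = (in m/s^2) 182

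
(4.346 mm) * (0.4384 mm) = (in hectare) 1.905e-10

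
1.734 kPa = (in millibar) 17.34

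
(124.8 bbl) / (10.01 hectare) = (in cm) 0.01982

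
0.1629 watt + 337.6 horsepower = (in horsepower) 337.6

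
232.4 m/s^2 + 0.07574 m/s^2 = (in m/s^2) 232.5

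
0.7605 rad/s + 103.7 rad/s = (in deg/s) 5985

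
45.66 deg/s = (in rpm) 7.61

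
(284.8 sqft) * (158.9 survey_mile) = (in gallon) 1.787e+09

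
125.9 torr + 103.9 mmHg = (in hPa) 306.4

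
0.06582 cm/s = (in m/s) 0.0006582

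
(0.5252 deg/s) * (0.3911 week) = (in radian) 2168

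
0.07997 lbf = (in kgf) 0.03627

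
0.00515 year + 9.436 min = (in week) 0.2695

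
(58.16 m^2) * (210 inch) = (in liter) 3.102e+05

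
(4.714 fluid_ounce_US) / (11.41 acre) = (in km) 3.019e-12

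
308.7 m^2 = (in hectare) 0.03087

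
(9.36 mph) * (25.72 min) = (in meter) 6457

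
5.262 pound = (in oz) 84.19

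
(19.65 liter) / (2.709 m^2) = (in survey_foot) 0.0238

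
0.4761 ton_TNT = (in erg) 1.992e+16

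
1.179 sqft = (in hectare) 1.095e-05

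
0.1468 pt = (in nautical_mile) 2.796e-08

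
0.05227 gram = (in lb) 0.0001152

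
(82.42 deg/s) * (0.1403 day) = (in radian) 1.744e+04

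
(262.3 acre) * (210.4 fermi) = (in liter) 0.0002233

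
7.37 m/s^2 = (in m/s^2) 7.37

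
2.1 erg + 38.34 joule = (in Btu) 0.03634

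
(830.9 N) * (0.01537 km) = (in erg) 1.277e+11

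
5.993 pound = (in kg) 2.718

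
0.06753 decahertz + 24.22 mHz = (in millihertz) 699.5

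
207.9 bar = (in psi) 3015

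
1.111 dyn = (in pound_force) 2.498e-06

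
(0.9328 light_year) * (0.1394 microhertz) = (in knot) 2.391e+09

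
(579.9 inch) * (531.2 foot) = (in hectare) 0.2385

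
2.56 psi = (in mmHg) 132.4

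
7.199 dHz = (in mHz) 719.9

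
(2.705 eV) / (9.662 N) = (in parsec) 1.454e-36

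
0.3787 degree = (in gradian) 0.4208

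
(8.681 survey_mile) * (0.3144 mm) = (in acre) 0.001085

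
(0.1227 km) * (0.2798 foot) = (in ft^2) 112.6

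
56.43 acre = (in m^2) 2.284e+05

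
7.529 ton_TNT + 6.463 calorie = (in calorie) 7.529e+09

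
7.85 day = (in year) 0.02151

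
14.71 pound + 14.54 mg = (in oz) 235.4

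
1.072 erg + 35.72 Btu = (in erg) 3.769e+11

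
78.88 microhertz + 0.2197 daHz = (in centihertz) 219.7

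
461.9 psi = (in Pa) 3.185e+06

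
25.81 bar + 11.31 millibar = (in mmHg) 1.937e+04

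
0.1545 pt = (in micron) 54.5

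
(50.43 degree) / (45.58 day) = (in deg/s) 1.281e-05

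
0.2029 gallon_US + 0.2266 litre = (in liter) 0.9947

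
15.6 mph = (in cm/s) 697.4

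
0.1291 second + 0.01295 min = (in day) 1.049e-05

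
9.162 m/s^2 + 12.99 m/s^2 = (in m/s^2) 22.15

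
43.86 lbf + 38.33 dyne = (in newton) 195.1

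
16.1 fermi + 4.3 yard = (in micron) 3.932e+06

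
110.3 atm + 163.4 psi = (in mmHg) 9.228e+04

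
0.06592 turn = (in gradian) 26.37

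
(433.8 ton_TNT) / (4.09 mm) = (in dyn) 4.438e+19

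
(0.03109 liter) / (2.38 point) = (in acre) 9.15e-06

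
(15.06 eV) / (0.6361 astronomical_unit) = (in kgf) 2.586e-30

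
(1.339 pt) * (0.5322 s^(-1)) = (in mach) 7.383e-07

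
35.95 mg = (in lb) 7.926e-05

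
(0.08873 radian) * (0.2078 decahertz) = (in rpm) 1.761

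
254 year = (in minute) 1.335e+08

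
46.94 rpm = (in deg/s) 281.6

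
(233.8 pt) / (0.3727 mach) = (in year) 2.061e-11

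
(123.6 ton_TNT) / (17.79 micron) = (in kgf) 2.964e+15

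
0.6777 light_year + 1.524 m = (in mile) 3.984e+12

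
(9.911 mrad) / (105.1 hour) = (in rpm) 2.501e-07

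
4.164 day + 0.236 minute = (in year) 0.01141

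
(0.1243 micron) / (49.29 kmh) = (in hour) 2.522e-12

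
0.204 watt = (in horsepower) 0.0002736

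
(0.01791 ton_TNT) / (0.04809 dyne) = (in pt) 4.417e+17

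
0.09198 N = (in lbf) 0.02068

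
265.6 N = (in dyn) 2.656e+07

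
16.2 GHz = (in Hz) 1.62e+10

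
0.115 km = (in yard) 125.8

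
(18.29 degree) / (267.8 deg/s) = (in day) 7.905e-07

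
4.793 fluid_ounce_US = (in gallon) 0.03745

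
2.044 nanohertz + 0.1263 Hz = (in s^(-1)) 0.1263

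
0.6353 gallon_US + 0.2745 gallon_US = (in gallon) 0.9098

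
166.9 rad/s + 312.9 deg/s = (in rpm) 1646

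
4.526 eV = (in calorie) 1.733e-19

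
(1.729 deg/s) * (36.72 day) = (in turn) 1.524e+04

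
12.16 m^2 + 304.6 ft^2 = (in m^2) 40.46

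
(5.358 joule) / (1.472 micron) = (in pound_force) 8.183e+05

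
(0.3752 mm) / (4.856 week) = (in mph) 2.858e-10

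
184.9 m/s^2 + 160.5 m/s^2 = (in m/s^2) 345.4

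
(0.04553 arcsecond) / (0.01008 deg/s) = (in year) 3.979e-11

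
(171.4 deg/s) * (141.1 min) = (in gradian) 1.612e+06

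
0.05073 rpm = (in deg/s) 0.3044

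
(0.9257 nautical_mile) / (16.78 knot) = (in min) 3.31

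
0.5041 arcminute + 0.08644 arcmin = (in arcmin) 0.5905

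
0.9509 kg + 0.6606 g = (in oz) 33.57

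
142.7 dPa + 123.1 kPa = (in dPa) 1.231e+06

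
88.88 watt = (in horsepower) 0.1192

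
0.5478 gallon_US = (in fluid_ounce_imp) 72.98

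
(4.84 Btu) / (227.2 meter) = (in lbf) 5.053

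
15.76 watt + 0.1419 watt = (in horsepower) 0.02132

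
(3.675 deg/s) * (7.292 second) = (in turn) 0.07444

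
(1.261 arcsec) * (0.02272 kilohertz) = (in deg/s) 0.007958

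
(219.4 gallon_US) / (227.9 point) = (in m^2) 10.33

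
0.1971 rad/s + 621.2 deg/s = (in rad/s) 11.04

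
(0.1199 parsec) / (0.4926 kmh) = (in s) 2.704e+16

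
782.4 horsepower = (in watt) 5.834e+05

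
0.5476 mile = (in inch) 3.47e+04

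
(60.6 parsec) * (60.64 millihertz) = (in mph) 2.537e+17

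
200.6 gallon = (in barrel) 4.776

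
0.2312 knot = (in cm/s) 11.89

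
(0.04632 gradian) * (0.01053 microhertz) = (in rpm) 7.316e-11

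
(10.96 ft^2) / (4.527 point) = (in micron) 6.376e+08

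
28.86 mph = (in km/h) 46.45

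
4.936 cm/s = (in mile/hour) 0.1104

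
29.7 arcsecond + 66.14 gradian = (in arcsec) 2.143e+05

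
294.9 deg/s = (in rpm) 49.15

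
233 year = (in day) 8.504e+04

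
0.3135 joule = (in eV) 1.957e+18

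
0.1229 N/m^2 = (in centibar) 0.0001229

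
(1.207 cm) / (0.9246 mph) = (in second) 0.0292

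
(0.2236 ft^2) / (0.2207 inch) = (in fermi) 3.706e+15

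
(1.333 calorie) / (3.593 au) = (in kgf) 1.058e-12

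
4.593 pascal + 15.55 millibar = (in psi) 0.2262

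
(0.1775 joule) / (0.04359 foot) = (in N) 13.36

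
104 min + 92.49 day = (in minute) 1.333e+05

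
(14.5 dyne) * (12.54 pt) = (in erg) 6.415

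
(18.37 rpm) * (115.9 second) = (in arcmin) 7.665e+05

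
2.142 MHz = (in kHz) 2142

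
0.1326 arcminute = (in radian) 3.857e-05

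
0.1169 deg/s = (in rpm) 0.01948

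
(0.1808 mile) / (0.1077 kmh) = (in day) 0.1126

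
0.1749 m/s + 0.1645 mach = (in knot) 109.2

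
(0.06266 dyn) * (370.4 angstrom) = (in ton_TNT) 5.547e-24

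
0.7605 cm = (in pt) 21.56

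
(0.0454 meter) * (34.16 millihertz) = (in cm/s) 0.1551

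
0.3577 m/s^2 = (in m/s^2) 0.3577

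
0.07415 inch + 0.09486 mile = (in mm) 1.527e+05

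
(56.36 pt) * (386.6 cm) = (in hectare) 7.687e-06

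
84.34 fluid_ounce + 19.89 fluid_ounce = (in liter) 3.082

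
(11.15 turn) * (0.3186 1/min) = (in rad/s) 0.372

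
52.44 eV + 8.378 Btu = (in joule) 8839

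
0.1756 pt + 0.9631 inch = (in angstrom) 2.452e+08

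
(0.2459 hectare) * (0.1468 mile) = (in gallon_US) 1.535e+08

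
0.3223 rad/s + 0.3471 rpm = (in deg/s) 20.55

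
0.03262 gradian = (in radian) 0.0005124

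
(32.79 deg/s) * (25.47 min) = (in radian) 874.6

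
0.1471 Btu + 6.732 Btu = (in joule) 7258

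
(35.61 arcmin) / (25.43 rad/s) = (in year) 1.292e-11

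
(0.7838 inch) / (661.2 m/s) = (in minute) 5.018e-07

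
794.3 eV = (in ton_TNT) 3.042e-26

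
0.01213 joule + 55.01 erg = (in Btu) 1.15e-05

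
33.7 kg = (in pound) 74.3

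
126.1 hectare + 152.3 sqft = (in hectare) 126.1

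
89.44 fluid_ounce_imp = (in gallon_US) 0.6713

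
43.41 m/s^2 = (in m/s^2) 43.41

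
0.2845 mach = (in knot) 188.3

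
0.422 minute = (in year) 8.029e-07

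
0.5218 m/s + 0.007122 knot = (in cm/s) 52.55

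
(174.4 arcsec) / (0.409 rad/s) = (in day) 2.393e-08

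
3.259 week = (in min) 3.285e+04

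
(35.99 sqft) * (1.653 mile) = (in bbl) 5.595e+04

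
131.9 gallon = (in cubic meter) 0.4993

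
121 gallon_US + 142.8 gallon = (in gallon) 263.8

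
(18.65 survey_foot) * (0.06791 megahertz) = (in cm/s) 3.86e+07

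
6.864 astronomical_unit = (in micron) 1.027e+18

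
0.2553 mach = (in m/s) 86.93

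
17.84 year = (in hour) 1.563e+05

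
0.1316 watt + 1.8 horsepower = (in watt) 1342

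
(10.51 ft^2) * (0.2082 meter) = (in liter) 203.3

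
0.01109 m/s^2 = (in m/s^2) 0.01109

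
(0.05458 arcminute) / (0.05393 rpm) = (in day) 3.254e-08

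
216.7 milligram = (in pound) 0.0004777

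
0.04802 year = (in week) 2.504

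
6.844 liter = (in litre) 6.844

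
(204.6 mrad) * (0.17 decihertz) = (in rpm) 0.03321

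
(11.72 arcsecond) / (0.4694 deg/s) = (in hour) 1.927e-06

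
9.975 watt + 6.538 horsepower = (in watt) 4885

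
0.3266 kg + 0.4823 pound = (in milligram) 5.454e+05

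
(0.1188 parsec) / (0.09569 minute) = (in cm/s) 6.385e+16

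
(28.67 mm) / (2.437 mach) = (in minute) 5.758e-07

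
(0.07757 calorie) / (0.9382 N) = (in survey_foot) 1.135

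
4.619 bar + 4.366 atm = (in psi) 131.2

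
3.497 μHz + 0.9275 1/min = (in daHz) 0.001546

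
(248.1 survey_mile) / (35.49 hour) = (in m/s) 3.125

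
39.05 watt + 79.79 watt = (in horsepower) 0.1594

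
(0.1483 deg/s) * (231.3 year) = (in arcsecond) 3.894e+12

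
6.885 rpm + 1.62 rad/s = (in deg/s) 134.1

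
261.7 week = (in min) 2.638e+06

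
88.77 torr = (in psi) 1.717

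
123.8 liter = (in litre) 123.8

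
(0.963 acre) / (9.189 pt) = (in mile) 747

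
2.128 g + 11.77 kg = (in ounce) 415.2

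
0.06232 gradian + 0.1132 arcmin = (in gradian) 0.06442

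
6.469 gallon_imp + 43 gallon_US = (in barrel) 1.209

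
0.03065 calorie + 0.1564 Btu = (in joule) 165.1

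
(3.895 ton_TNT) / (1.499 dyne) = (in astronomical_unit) 7267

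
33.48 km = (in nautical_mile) 18.08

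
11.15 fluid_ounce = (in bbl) 0.002074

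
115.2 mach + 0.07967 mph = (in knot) 7.625e+04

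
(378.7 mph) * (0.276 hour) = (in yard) 1.84e+05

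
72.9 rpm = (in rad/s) 7.634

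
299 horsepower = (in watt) 2.23e+05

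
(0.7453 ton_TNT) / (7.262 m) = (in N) 4.294e+08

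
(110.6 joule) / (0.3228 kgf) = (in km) 0.03494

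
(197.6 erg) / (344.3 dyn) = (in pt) 16.27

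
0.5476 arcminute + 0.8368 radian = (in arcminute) 2877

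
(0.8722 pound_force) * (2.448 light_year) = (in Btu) 8.517e+13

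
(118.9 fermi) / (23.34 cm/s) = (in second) 5.094e-13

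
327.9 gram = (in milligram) 3.279e+05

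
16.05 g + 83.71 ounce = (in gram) 2389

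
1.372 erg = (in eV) 8.563e+11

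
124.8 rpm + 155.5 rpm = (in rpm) 280.3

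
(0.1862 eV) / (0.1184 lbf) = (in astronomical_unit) 3.786e-31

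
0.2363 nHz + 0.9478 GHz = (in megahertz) 947.8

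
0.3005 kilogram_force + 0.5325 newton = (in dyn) 3.479e+05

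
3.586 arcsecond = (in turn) 2.767e-06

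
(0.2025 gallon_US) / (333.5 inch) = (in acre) 2.236e-08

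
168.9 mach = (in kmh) 2.07e+05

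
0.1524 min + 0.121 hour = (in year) 1.41e-05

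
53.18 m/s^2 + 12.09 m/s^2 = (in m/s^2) 65.27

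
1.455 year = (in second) 4.588e+07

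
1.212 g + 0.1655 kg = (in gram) 166.7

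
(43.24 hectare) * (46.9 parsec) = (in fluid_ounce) 2.116e+28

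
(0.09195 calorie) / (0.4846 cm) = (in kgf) 8.095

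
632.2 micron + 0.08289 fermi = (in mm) 0.6322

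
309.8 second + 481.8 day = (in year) 1.32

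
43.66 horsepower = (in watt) 3.256e+04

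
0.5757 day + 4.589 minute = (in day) 0.5789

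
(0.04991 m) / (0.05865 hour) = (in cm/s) 0.02364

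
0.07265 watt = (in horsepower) 9.743e-05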